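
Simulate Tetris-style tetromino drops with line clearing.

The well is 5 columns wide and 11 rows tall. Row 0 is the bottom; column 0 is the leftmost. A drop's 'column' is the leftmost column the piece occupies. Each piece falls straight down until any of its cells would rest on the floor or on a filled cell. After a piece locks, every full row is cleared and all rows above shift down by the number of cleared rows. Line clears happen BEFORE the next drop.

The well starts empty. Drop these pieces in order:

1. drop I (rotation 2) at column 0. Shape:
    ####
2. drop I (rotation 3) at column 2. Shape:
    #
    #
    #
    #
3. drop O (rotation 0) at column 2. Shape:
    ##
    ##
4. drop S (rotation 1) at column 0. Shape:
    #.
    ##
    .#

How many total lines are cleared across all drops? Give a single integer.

Drop 1: I rot2 at col 0 lands with bottom-row=0; cleared 0 line(s) (total 0); column heights now [1 1 1 1 0], max=1
Drop 2: I rot3 at col 2 lands with bottom-row=1; cleared 0 line(s) (total 0); column heights now [1 1 5 1 0], max=5
Drop 3: O rot0 at col 2 lands with bottom-row=5; cleared 0 line(s) (total 0); column heights now [1 1 7 7 0], max=7
Drop 4: S rot1 at col 0 lands with bottom-row=1; cleared 0 line(s) (total 0); column heights now [4 3 7 7 0], max=7

Answer: 0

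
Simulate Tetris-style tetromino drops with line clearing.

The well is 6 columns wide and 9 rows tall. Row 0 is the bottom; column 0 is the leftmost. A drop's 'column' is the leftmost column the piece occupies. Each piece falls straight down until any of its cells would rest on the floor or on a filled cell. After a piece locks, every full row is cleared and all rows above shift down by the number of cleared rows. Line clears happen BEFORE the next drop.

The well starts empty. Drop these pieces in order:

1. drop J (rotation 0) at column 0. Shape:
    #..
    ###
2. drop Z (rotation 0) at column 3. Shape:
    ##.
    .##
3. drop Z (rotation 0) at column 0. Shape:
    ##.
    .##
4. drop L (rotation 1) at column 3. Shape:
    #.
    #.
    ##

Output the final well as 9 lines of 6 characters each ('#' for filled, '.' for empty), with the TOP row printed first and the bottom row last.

Answer: ......
......
......
......
...#..
...#..
##.##.
#####.
###.##

Derivation:
Drop 1: J rot0 at col 0 lands with bottom-row=0; cleared 0 line(s) (total 0); column heights now [2 1 1 0 0 0], max=2
Drop 2: Z rot0 at col 3 lands with bottom-row=0; cleared 0 line(s) (total 0); column heights now [2 1 1 2 2 1], max=2
Drop 3: Z rot0 at col 0 lands with bottom-row=1; cleared 0 line(s) (total 0); column heights now [3 3 2 2 2 1], max=3
Drop 4: L rot1 at col 3 lands with bottom-row=2; cleared 0 line(s) (total 0); column heights now [3 3 2 5 3 1], max=5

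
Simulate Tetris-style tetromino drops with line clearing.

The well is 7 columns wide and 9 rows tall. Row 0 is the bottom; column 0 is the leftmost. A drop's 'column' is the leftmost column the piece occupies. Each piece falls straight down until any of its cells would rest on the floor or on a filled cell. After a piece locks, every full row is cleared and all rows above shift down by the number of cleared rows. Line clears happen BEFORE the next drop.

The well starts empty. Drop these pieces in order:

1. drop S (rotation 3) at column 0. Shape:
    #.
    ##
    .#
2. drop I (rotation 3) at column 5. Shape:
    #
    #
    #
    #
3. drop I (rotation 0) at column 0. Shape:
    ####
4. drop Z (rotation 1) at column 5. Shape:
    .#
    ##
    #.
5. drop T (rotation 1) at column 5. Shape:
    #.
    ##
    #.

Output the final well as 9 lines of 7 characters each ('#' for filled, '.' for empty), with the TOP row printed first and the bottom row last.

Answer: .....#.
.....##
.....##
.....##
.....#.
####.#.
#....#.
##...#.
.#...#.

Derivation:
Drop 1: S rot3 at col 0 lands with bottom-row=0; cleared 0 line(s) (total 0); column heights now [3 2 0 0 0 0 0], max=3
Drop 2: I rot3 at col 5 lands with bottom-row=0; cleared 0 line(s) (total 0); column heights now [3 2 0 0 0 4 0], max=4
Drop 3: I rot0 at col 0 lands with bottom-row=3; cleared 0 line(s) (total 0); column heights now [4 4 4 4 0 4 0], max=4
Drop 4: Z rot1 at col 5 lands with bottom-row=4; cleared 0 line(s) (total 0); column heights now [4 4 4 4 0 6 7], max=7
Drop 5: T rot1 at col 5 lands with bottom-row=6; cleared 0 line(s) (total 0); column heights now [4 4 4 4 0 9 8], max=9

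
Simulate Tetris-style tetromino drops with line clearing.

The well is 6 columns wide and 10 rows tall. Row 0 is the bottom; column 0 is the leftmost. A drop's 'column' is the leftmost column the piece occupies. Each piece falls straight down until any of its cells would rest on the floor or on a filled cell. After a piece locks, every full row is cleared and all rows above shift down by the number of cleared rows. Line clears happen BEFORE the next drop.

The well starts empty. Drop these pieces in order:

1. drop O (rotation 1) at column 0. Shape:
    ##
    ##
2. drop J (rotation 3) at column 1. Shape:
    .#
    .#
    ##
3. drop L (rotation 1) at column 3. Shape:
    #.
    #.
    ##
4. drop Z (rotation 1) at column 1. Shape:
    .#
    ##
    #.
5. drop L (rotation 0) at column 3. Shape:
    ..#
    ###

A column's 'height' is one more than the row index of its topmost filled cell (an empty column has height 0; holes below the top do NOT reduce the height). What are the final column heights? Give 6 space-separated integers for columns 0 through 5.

Answer: 2 6 7 4 4 5

Derivation:
Drop 1: O rot1 at col 0 lands with bottom-row=0; cleared 0 line(s) (total 0); column heights now [2 2 0 0 0 0], max=2
Drop 2: J rot3 at col 1 lands with bottom-row=2; cleared 0 line(s) (total 0); column heights now [2 3 5 0 0 0], max=5
Drop 3: L rot1 at col 3 lands with bottom-row=0; cleared 0 line(s) (total 0); column heights now [2 3 5 3 1 0], max=5
Drop 4: Z rot1 at col 1 lands with bottom-row=4; cleared 0 line(s) (total 0); column heights now [2 6 7 3 1 0], max=7
Drop 5: L rot0 at col 3 lands with bottom-row=3; cleared 0 line(s) (total 0); column heights now [2 6 7 4 4 5], max=7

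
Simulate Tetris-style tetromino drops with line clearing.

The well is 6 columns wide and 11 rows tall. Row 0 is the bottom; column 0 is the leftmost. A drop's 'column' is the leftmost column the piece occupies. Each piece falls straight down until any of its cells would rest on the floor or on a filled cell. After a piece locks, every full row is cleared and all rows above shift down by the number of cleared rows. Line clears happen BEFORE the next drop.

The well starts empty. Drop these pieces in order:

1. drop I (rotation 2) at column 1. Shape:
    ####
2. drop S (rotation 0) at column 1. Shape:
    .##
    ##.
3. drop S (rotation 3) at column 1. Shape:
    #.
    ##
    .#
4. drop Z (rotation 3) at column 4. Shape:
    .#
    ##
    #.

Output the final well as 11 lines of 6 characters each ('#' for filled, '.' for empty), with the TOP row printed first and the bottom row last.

Answer: ......
......
......
......
......
.#....
.##...
..#..#
..####
.##.#.
.####.

Derivation:
Drop 1: I rot2 at col 1 lands with bottom-row=0; cleared 0 line(s) (total 0); column heights now [0 1 1 1 1 0], max=1
Drop 2: S rot0 at col 1 lands with bottom-row=1; cleared 0 line(s) (total 0); column heights now [0 2 3 3 1 0], max=3
Drop 3: S rot3 at col 1 lands with bottom-row=3; cleared 0 line(s) (total 0); column heights now [0 6 5 3 1 0], max=6
Drop 4: Z rot3 at col 4 lands with bottom-row=1; cleared 0 line(s) (total 0); column heights now [0 6 5 3 3 4], max=6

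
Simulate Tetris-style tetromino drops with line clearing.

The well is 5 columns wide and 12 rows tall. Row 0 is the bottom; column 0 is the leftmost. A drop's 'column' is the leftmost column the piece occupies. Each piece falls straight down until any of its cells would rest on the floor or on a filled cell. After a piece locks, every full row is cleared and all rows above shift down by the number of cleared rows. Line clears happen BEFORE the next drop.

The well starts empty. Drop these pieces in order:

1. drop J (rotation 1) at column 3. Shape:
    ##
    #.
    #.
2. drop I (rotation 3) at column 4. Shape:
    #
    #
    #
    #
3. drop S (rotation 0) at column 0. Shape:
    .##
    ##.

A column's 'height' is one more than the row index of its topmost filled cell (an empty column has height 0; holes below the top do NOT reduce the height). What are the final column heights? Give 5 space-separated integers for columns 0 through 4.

Drop 1: J rot1 at col 3 lands with bottom-row=0; cleared 0 line(s) (total 0); column heights now [0 0 0 3 3], max=3
Drop 2: I rot3 at col 4 lands with bottom-row=3; cleared 0 line(s) (total 0); column heights now [0 0 0 3 7], max=7
Drop 3: S rot0 at col 0 lands with bottom-row=0; cleared 0 line(s) (total 0); column heights now [1 2 2 3 7], max=7

Answer: 1 2 2 3 7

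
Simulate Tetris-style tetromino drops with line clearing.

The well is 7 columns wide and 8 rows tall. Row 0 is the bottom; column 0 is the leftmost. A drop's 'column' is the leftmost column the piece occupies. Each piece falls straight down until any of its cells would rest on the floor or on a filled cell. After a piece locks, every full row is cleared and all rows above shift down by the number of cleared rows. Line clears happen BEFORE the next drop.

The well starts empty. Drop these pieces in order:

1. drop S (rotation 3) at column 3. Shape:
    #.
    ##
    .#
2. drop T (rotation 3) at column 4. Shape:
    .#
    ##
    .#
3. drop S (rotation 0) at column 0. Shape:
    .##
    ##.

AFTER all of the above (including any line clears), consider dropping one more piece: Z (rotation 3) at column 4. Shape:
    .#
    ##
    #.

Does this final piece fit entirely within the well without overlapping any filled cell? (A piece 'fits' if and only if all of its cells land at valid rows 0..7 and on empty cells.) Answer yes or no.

Drop 1: S rot3 at col 3 lands with bottom-row=0; cleared 0 line(s) (total 0); column heights now [0 0 0 3 2 0 0], max=3
Drop 2: T rot3 at col 4 lands with bottom-row=1; cleared 0 line(s) (total 0); column heights now [0 0 0 3 3 4 0], max=4
Drop 3: S rot0 at col 0 lands with bottom-row=0; cleared 0 line(s) (total 0); column heights now [1 2 2 3 3 4 0], max=4
Test piece Z rot3 at col 4 (width 2): heights before test = [1 2 2 3 3 4 0]; fits = True

Answer: yes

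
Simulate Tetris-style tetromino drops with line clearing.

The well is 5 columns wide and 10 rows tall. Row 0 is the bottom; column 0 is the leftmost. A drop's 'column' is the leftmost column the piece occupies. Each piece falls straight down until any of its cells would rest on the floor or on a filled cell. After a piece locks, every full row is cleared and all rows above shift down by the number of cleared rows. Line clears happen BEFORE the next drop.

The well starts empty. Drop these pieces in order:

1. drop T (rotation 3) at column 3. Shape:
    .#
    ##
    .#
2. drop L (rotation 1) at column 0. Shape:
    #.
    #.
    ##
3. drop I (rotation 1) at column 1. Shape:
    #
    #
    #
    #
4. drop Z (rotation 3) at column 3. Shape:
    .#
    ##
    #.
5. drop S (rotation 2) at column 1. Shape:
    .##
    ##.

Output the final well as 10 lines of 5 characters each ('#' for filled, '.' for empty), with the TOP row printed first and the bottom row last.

Answer: .....
.....
.....
..##.
.##..
.#..#
.#.##
##.##
##.##
##..#

Derivation:
Drop 1: T rot3 at col 3 lands with bottom-row=0; cleared 0 line(s) (total 0); column heights now [0 0 0 2 3], max=3
Drop 2: L rot1 at col 0 lands with bottom-row=0; cleared 0 line(s) (total 0); column heights now [3 1 0 2 3], max=3
Drop 3: I rot1 at col 1 lands with bottom-row=1; cleared 0 line(s) (total 0); column heights now [3 5 0 2 3], max=5
Drop 4: Z rot3 at col 3 lands with bottom-row=2; cleared 0 line(s) (total 0); column heights now [3 5 0 4 5], max=5
Drop 5: S rot2 at col 1 lands with bottom-row=5; cleared 0 line(s) (total 0); column heights now [3 6 7 7 5], max=7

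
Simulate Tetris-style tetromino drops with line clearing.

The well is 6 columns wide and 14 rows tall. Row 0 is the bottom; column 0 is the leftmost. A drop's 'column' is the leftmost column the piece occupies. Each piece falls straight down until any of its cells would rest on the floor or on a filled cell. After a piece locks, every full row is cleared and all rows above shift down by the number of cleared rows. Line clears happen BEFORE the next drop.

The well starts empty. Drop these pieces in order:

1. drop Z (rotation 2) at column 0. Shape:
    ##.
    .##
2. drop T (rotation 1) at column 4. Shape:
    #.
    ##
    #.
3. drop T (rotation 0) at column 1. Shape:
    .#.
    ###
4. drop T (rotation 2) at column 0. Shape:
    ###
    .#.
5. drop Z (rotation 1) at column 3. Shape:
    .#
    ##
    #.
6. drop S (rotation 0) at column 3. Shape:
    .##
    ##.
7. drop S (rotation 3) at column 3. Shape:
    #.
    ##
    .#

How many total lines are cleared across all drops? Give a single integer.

Drop 1: Z rot2 at col 0 lands with bottom-row=0; cleared 0 line(s) (total 0); column heights now [2 2 1 0 0 0], max=2
Drop 2: T rot1 at col 4 lands with bottom-row=0; cleared 0 line(s) (total 0); column heights now [2 2 1 0 3 2], max=3
Drop 3: T rot0 at col 1 lands with bottom-row=2; cleared 0 line(s) (total 0); column heights now [2 3 4 3 3 2], max=4
Drop 4: T rot2 at col 0 lands with bottom-row=3; cleared 0 line(s) (total 0); column heights now [5 5 5 3 3 2], max=5
Drop 5: Z rot1 at col 3 lands with bottom-row=3; cleared 0 line(s) (total 0); column heights now [5 5 5 5 6 2], max=6
Drop 6: S rot0 at col 3 lands with bottom-row=6; cleared 0 line(s) (total 0); column heights now [5 5 5 7 8 8], max=8
Drop 7: S rot3 at col 3 lands with bottom-row=8; cleared 0 line(s) (total 0); column heights now [5 5 5 11 10 8], max=11

Answer: 0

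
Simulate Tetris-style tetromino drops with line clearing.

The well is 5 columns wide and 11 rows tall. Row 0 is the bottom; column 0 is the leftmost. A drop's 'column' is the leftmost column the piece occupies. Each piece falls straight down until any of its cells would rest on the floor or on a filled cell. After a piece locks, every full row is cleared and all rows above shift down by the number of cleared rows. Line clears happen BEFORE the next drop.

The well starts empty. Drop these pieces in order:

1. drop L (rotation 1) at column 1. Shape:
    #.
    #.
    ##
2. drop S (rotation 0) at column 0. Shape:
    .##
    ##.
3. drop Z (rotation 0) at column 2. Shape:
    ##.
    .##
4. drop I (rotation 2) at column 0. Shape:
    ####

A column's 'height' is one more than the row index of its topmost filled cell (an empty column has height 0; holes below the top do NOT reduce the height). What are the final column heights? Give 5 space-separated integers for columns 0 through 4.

Answer: 7 7 7 7 5

Derivation:
Drop 1: L rot1 at col 1 lands with bottom-row=0; cleared 0 line(s) (total 0); column heights now [0 3 1 0 0], max=3
Drop 2: S rot0 at col 0 lands with bottom-row=3; cleared 0 line(s) (total 0); column heights now [4 5 5 0 0], max=5
Drop 3: Z rot0 at col 2 lands with bottom-row=4; cleared 0 line(s) (total 0); column heights now [4 5 6 6 5], max=6
Drop 4: I rot2 at col 0 lands with bottom-row=6; cleared 0 line(s) (total 0); column heights now [7 7 7 7 5], max=7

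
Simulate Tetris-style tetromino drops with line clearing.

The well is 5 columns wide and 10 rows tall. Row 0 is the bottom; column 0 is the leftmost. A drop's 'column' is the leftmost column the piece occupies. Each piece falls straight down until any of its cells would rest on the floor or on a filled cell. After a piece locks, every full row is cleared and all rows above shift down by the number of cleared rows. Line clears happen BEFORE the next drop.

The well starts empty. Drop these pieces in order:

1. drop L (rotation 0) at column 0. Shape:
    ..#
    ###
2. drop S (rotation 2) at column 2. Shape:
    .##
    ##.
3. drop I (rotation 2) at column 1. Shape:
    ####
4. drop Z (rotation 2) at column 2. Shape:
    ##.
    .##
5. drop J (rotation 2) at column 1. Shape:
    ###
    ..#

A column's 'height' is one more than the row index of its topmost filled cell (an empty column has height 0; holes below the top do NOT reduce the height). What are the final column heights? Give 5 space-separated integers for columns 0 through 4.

Answer: 1 9 9 9 6

Derivation:
Drop 1: L rot0 at col 0 lands with bottom-row=0; cleared 0 line(s) (total 0); column heights now [1 1 2 0 0], max=2
Drop 2: S rot2 at col 2 lands with bottom-row=2; cleared 0 line(s) (total 0); column heights now [1 1 3 4 4], max=4
Drop 3: I rot2 at col 1 lands with bottom-row=4; cleared 0 line(s) (total 0); column heights now [1 5 5 5 5], max=5
Drop 4: Z rot2 at col 2 lands with bottom-row=5; cleared 0 line(s) (total 0); column heights now [1 5 7 7 6], max=7
Drop 5: J rot2 at col 1 lands with bottom-row=7; cleared 0 line(s) (total 0); column heights now [1 9 9 9 6], max=9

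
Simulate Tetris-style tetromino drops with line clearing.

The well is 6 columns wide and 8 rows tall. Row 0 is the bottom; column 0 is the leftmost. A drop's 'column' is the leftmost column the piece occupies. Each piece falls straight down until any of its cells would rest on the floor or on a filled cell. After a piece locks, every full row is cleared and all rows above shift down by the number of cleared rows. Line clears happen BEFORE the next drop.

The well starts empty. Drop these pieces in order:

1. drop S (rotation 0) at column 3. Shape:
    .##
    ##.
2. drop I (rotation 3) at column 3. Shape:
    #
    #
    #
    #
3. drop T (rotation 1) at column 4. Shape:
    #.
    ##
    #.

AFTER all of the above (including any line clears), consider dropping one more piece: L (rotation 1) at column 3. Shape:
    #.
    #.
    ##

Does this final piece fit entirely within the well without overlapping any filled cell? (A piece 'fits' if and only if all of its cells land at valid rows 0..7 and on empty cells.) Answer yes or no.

Answer: yes

Derivation:
Drop 1: S rot0 at col 3 lands with bottom-row=0; cleared 0 line(s) (total 0); column heights now [0 0 0 1 2 2], max=2
Drop 2: I rot3 at col 3 lands with bottom-row=1; cleared 0 line(s) (total 0); column heights now [0 0 0 5 2 2], max=5
Drop 3: T rot1 at col 4 lands with bottom-row=2; cleared 0 line(s) (total 0); column heights now [0 0 0 5 5 4], max=5
Test piece L rot1 at col 3 (width 2): heights before test = [0 0 0 5 5 4]; fits = True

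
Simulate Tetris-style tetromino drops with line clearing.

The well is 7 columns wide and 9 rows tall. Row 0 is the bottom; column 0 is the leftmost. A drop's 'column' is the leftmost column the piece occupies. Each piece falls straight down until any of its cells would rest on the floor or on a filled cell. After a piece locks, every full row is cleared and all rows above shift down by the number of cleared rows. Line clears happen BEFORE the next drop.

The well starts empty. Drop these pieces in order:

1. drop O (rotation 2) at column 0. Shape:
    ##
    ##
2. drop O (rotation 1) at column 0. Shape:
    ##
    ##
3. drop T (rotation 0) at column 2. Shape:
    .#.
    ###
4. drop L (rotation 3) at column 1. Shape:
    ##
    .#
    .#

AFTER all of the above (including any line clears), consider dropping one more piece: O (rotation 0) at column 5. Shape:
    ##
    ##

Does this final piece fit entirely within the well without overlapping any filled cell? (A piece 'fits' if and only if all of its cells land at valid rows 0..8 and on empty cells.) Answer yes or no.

Answer: yes

Derivation:
Drop 1: O rot2 at col 0 lands with bottom-row=0; cleared 0 line(s) (total 0); column heights now [2 2 0 0 0 0 0], max=2
Drop 2: O rot1 at col 0 lands with bottom-row=2; cleared 0 line(s) (total 0); column heights now [4 4 0 0 0 0 0], max=4
Drop 3: T rot0 at col 2 lands with bottom-row=0; cleared 0 line(s) (total 0); column heights now [4 4 1 2 1 0 0], max=4
Drop 4: L rot3 at col 1 lands with bottom-row=2; cleared 0 line(s) (total 0); column heights now [4 5 5 2 1 0 0], max=5
Test piece O rot0 at col 5 (width 2): heights before test = [4 5 5 2 1 0 0]; fits = True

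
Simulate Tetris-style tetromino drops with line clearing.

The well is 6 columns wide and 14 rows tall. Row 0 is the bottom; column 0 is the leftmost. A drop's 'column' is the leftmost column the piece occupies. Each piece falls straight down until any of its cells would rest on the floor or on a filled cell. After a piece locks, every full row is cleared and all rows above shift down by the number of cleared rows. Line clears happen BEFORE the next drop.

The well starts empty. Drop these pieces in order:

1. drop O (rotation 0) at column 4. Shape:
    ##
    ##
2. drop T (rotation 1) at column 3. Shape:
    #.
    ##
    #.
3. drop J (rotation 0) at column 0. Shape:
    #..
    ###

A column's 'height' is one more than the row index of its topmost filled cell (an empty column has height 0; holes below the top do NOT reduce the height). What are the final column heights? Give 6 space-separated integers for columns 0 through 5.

Drop 1: O rot0 at col 4 lands with bottom-row=0; cleared 0 line(s) (total 0); column heights now [0 0 0 0 2 2], max=2
Drop 2: T rot1 at col 3 lands with bottom-row=1; cleared 0 line(s) (total 0); column heights now [0 0 0 4 3 2], max=4
Drop 3: J rot0 at col 0 lands with bottom-row=0; cleared 0 line(s) (total 0); column heights now [2 1 1 4 3 2], max=4

Answer: 2 1 1 4 3 2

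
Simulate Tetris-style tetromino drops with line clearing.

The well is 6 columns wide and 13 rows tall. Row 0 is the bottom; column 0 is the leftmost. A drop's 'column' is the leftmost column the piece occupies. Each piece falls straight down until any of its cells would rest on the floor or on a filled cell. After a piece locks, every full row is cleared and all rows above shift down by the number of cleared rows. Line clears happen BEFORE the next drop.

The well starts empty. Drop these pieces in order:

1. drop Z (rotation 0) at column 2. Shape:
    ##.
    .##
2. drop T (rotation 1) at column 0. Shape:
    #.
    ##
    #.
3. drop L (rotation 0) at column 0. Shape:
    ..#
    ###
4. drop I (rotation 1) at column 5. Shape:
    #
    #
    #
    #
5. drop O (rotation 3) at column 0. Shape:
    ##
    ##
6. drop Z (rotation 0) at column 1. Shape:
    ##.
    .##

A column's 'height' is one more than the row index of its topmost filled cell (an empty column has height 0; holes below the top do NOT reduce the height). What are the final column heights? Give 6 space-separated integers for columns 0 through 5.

Drop 1: Z rot0 at col 2 lands with bottom-row=0; cleared 0 line(s) (total 0); column heights now [0 0 2 2 1 0], max=2
Drop 2: T rot1 at col 0 lands with bottom-row=0; cleared 0 line(s) (total 0); column heights now [3 2 2 2 1 0], max=3
Drop 3: L rot0 at col 0 lands with bottom-row=3; cleared 0 line(s) (total 0); column heights now [4 4 5 2 1 0], max=5
Drop 4: I rot1 at col 5 lands with bottom-row=0; cleared 0 line(s) (total 0); column heights now [4 4 5 2 1 4], max=5
Drop 5: O rot3 at col 0 lands with bottom-row=4; cleared 0 line(s) (total 0); column heights now [6 6 5 2 1 4], max=6
Drop 6: Z rot0 at col 1 lands with bottom-row=5; cleared 0 line(s) (total 0); column heights now [6 7 7 6 1 4], max=7

Answer: 6 7 7 6 1 4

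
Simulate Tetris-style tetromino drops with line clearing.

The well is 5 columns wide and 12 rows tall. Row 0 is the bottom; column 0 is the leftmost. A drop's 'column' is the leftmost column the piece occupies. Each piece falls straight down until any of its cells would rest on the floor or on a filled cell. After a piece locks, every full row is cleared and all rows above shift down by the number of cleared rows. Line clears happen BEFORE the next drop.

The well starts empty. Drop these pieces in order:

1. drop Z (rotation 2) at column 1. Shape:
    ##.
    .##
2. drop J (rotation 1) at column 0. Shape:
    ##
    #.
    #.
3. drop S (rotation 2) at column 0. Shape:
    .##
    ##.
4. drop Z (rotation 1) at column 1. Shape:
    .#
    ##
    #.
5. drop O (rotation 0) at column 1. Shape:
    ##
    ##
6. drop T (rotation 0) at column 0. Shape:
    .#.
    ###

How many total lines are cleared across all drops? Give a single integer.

Drop 1: Z rot2 at col 1 lands with bottom-row=0; cleared 0 line(s) (total 0); column heights now [0 2 2 1 0], max=2
Drop 2: J rot1 at col 0 lands with bottom-row=0; cleared 0 line(s) (total 0); column heights now [3 3 2 1 0], max=3
Drop 3: S rot2 at col 0 lands with bottom-row=3; cleared 0 line(s) (total 0); column heights now [4 5 5 1 0], max=5
Drop 4: Z rot1 at col 1 lands with bottom-row=5; cleared 0 line(s) (total 0); column heights now [4 7 8 1 0], max=8
Drop 5: O rot0 at col 1 lands with bottom-row=8; cleared 0 line(s) (total 0); column heights now [4 10 10 1 0], max=10
Drop 6: T rot0 at col 0 lands with bottom-row=10; cleared 0 line(s) (total 0); column heights now [11 12 11 1 0], max=12

Answer: 0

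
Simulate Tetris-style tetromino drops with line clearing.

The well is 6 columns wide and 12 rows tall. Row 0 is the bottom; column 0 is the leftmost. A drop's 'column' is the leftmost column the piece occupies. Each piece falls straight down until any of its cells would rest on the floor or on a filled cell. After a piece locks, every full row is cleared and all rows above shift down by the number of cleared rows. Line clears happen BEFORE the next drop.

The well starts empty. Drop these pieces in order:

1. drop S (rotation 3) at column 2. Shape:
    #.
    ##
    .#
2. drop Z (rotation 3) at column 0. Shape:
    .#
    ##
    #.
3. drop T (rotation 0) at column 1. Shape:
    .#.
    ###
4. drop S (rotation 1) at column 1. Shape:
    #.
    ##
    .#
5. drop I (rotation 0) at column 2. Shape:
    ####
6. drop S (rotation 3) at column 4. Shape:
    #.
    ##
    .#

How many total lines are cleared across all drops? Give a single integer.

Answer: 0

Derivation:
Drop 1: S rot3 at col 2 lands with bottom-row=0; cleared 0 line(s) (total 0); column heights now [0 0 3 2 0 0], max=3
Drop 2: Z rot3 at col 0 lands with bottom-row=0; cleared 0 line(s) (total 0); column heights now [2 3 3 2 0 0], max=3
Drop 3: T rot0 at col 1 lands with bottom-row=3; cleared 0 line(s) (total 0); column heights now [2 4 5 4 0 0], max=5
Drop 4: S rot1 at col 1 lands with bottom-row=5; cleared 0 line(s) (total 0); column heights now [2 8 7 4 0 0], max=8
Drop 5: I rot0 at col 2 lands with bottom-row=7; cleared 0 line(s) (total 0); column heights now [2 8 8 8 8 8], max=8
Drop 6: S rot3 at col 4 lands with bottom-row=8; cleared 0 line(s) (total 0); column heights now [2 8 8 8 11 10], max=11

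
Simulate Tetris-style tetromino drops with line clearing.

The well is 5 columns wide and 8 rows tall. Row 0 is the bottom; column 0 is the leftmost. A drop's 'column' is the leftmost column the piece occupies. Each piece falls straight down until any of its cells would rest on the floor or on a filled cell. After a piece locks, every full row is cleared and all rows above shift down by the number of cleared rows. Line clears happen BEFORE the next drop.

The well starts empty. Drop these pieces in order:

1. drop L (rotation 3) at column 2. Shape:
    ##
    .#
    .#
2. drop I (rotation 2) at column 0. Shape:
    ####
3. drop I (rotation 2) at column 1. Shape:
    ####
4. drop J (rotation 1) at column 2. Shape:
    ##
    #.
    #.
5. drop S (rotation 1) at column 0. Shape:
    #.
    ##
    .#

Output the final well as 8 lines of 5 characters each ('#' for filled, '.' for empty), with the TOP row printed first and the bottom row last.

Drop 1: L rot3 at col 2 lands with bottom-row=0; cleared 0 line(s) (total 0); column heights now [0 0 3 3 0], max=3
Drop 2: I rot2 at col 0 lands with bottom-row=3; cleared 0 line(s) (total 0); column heights now [4 4 4 4 0], max=4
Drop 3: I rot2 at col 1 lands with bottom-row=4; cleared 0 line(s) (total 0); column heights now [4 5 5 5 5], max=5
Drop 4: J rot1 at col 2 lands with bottom-row=5; cleared 0 line(s) (total 0); column heights now [4 5 8 8 5], max=8
Drop 5: S rot1 at col 0 lands with bottom-row=5; cleared 0 line(s) (total 0); column heights now [8 7 8 8 5], max=8

Answer: #.##.
###..
.##..
.####
####.
..##.
...#.
...#.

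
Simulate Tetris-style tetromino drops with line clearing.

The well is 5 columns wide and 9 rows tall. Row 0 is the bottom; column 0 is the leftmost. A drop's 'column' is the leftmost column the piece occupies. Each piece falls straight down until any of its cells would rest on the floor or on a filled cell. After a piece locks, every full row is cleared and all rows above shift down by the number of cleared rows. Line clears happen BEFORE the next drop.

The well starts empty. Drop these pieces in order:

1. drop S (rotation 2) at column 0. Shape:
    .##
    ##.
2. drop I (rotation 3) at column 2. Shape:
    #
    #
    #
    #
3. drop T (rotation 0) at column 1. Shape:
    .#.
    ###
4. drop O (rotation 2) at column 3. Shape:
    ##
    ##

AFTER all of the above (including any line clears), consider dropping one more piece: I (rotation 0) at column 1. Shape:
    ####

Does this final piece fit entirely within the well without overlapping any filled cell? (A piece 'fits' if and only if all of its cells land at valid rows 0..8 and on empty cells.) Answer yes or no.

Answer: no

Derivation:
Drop 1: S rot2 at col 0 lands with bottom-row=0; cleared 0 line(s) (total 0); column heights now [1 2 2 0 0], max=2
Drop 2: I rot3 at col 2 lands with bottom-row=2; cleared 0 line(s) (total 0); column heights now [1 2 6 0 0], max=6
Drop 3: T rot0 at col 1 lands with bottom-row=6; cleared 0 line(s) (total 0); column heights now [1 7 8 7 0], max=8
Drop 4: O rot2 at col 3 lands with bottom-row=7; cleared 0 line(s) (total 0); column heights now [1 7 8 9 9], max=9
Test piece I rot0 at col 1 (width 4): heights before test = [1 7 8 9 9]; fits = False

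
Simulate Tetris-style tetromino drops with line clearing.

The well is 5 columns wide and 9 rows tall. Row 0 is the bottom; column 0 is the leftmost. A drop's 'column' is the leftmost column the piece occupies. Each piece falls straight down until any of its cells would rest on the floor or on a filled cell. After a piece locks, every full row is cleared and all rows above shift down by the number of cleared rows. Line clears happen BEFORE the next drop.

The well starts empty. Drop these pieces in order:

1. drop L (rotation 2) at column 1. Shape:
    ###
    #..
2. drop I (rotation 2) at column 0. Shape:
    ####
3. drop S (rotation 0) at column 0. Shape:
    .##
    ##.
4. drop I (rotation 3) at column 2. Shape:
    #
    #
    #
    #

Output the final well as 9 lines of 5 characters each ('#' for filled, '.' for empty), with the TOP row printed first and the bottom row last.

Answer: ..#..
..#..
..#..
..#..
.##..
##...
####.
.###.
.#...

Derivation:
Drop 1: L rot2 at col 1 lands with bottom-row=0; cleared 0 line(s) (total 0); column heights now [0 2 2 2 0], max=2
Drop 2: I rot2 at col 0 lands with bottom-row=2; cleared 0 line(s) (total 0); column heights now [3 3 3 3 0], max=3
Drop 3: S rot0 at col 0 lands with bottom-row=3; cleared 0 line(s) (total 0); column heights now [4 5 5 3 0], max=5
Drop 4: I rot3 at col 2 lands with bottom-row=5; cleared 0 line(s) (total 0); column heights now [4 5 9 3 0], max=9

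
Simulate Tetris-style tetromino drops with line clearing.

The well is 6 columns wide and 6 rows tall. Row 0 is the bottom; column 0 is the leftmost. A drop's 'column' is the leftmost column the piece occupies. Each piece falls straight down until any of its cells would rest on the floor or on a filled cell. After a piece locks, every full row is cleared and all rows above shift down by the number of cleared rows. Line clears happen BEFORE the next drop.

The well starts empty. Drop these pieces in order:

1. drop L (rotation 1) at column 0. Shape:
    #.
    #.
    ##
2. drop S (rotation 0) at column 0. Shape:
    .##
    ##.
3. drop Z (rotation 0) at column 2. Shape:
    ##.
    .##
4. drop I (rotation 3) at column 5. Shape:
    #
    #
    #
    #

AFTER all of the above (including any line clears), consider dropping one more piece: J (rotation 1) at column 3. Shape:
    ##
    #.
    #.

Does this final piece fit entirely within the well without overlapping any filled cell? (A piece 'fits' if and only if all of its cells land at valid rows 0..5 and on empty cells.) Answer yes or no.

Drop 1: L rot1 at col 0 lands with bottom-row=0; cleared 0 line(s) (total 0); column heights now [3 1 0 0 0 0], max=3
Drop 2: S rot0 at col 0 lands with bottom-row=3; cleared 0 line(s) (total 0); column heights now [4 5 5 0 0 0], max=5
Drop 3: Z rot0 at col 2 lands with bottom-row=4; cleared 0 line(s) (total 0); column heights now [4 5 6 6 5 0], max=6
Drop 4: I rot3 at col 5 lands with bottom-row=0; cleared 0 line(s) (total 0); column heights now [4 5 6 6 5 4], max=6
Test piece J rot1 at col 3 (width 2): heights before test = [4 5 6 6 5 4]; fits = False

Answer: no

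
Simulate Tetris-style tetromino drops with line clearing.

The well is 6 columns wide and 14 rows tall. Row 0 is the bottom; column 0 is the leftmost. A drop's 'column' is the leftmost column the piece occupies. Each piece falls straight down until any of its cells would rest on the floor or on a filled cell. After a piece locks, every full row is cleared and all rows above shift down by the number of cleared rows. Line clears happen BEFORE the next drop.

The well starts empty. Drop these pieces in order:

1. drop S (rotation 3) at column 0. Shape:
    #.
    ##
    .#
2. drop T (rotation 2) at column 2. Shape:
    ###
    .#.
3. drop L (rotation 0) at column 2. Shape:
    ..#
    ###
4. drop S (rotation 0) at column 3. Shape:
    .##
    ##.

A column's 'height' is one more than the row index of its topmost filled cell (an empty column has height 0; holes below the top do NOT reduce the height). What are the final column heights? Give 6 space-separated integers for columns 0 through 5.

Answer: 3 2 3 5 6 6

Derivation:
Drop 1: S rot3 at col 0 lands with bottom-row=0; cleared 0 line(s) (total 0); column heights now [3 2 0 0 0 0], max=3
Drop 2: T rot2 at col 2 lands with bottom-row=0; cleared 0 line(s) (total 0); column heights now [3 2 2 2 2 0], max=3
Drop 3: L rot0 at col 2 lands with bottom-row=2; cleared 0 line(s) (total 0); column heights now [3 2 3 3 4 0], max=4
Drop 4: S rot0 at col 3 lands with bottom-row=4; cleared 0 line(s) (total 0); column heights now [3 2 3 5 6 6], max=6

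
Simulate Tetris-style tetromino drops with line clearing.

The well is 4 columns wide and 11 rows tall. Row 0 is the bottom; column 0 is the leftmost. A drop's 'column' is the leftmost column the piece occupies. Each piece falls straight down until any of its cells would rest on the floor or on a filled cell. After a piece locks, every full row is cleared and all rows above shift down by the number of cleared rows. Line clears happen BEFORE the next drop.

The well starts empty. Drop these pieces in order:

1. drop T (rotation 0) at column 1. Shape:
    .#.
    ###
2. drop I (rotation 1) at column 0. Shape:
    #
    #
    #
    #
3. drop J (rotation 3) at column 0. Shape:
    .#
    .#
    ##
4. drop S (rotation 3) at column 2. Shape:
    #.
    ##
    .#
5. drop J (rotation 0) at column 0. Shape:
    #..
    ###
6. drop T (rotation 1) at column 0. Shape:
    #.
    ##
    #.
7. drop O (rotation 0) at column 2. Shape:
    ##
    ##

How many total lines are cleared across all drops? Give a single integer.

Drop 1: T rot0 at col 1 lands with bottom-row=0; cleared 0 line(s) (total 0); column heights now [0 1 2 1], max=2
Drop 2: I rot1 at col 0 lands with bottom-row=0; cleared 1 line(s) (total 1); column heights now [3 0 1 0], max=3
Drop 3: J rot3 at col 0 lands with bottom-row=3; cleared 0 line(s) (total 1); column heights now [4 6 1 0], max=6
Drop 4: S rot3 at col 2 lands with bottom-row=0; cleared 0 line(s) (total 1); column heights now [4 6 3 2], max=6
Drop 5: J rot0 at col 0 lands with bottom-row=6; cleared 0 line(s) (total 1); column heights now [8 7 7 2], max=8
Drop 6: T rot1 at col 0 lands with bottom-row=8; cleared 0 line(s) (total 1); column heights now [11 10 7 2], max=11
Drop 7: O rot0 at col 2 lands with bottom-row=7; cleared 0 line(s) (total 1); column heights now [11 10 9 9], max=11

Answer: 1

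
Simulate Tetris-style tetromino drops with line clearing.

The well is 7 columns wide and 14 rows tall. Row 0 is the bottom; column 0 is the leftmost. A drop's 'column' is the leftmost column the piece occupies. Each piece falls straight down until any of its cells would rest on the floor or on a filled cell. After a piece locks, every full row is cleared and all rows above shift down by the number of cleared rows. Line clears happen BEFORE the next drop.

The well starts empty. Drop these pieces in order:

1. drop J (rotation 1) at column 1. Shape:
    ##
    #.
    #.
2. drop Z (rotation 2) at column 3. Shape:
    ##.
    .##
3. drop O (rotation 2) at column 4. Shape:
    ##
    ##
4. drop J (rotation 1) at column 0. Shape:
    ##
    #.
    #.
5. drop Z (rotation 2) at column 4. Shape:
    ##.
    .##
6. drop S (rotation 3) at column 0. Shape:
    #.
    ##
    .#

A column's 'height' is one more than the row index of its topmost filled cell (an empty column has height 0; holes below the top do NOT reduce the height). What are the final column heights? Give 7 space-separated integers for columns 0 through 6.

Answer: 7 6 3 2 6 6 5

Derivation:
Drop 1: J rot1 at col 1 lands with bottom-row=0; cleared 0 line(s) (total 0); column heights now [0 3 3 0 0 0 0], max=3
Drop 2: Z rot2 at col 3 lands with bottom-row=0; cleared 0 line(s) (total 0); column heights now [0 3 3 2 2 1 0], max=3
Drop 3: O rot2 at col 4 lands with bottom-row=2; cleared 0 line(s) (total 0); column heights now [0 3 3 2 4 4 0], max=4
Drop 4: J rot1 at col 0 lands with bottom-row=1; cleared 0 line(s) (total 0); column heights now [4 4 3 2 4 4 0], max=4
Drop 5: Z rot2 at col 4 lands with bottom-row=4; cleared 0 line(s) (total 0); column heights now [4 4 3 2 6 6 5], max=6
Drop 6: S rot3 at col 0 lands with bottom-row=4; cleared 0 line(s) (total 0); column heights now [7 6 3 2 6 6 5], max=7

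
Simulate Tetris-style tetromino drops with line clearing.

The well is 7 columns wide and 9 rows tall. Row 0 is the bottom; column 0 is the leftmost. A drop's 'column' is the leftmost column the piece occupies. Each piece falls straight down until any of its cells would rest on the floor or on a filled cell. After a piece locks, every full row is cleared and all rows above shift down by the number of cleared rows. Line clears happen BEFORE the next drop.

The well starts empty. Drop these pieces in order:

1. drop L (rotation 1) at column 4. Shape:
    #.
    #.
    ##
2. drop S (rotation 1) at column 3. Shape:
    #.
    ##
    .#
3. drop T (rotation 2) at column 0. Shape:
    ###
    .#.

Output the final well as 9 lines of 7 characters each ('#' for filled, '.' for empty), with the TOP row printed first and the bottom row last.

Answer: .......
.......
.......
...#...
...##..
....#..
....#..
###.#..
.#..##.

Derivation:
Drop 1: L rot1 at col 4 lands with bottom-row=0; cleared 0 line(s) (total 0); column heights now [0 0 0 0 3 1 0], max=3
Drop 2: S rot1 at col 3 lands with bottom-row=3; cleared 0 line(s) (total 0); column heights now [0 0 0 6 5 1 0], max=6
Drop 3: T rot2 at col 0 lands with bottom-row=0; cleared 0 line(s) (total 0); column heights now [2 2 2 6 5 1 0], max=6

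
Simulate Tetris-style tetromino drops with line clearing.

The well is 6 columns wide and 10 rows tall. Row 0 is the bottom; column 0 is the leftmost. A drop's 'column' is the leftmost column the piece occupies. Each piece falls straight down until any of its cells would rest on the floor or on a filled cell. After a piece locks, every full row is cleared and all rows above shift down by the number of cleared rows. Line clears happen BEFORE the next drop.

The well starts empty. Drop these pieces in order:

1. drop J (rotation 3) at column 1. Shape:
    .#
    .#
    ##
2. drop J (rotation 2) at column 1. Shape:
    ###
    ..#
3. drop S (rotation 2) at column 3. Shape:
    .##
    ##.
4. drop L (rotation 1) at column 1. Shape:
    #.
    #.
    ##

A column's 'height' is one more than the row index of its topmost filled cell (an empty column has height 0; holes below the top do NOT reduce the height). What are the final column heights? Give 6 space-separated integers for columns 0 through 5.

Answer: 0 7 5 5 6 6

Derivation:
Drop 1: J rot3 at col 1 lands with bottom-row=0; cleared 0 line(s) (total 0); column heights now [0 1 3 0 0 0], max=3
Drop 2: J rot2 at col 1 lands with bottom-row=2; cleared 0 line(s) (total 0); column heights now [0 4 4 4 0 0], max=4
Drop 3: S rot2 at col 3 lands with bottom-row=4; cleared 0 line(s) (total 0); column heights now [0 4 4 5 6 6], max=6
Drop 4: L rot1 at col 1 lands with bottom-row=4; cleared 0 line(s) (total 0); column heights now [0 7 5 5 6 6], max=7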